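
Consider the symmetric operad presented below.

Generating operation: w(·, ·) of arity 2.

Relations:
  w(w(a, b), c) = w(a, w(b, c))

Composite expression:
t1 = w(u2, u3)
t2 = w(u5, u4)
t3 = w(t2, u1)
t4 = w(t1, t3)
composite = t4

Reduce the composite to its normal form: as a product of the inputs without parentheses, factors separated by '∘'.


u2 ∘ u3 ∘ u5 ∘ u4 ∘ u1

Key point: w is associative — brackets drop, the u-order remains.
w(u2, u3) collapses to u2 ∘ u3
w(u5, u4) collapses to u5 ∘ u4
w(w(u5, u4), u1) collapses to u5 ∘ u4 ∘ u1
w(w(u2, u3), w(w(u5, u4), u1)) collapses to u2 ∘ u3 ∘ u5 ∘ u4 ∘ u1


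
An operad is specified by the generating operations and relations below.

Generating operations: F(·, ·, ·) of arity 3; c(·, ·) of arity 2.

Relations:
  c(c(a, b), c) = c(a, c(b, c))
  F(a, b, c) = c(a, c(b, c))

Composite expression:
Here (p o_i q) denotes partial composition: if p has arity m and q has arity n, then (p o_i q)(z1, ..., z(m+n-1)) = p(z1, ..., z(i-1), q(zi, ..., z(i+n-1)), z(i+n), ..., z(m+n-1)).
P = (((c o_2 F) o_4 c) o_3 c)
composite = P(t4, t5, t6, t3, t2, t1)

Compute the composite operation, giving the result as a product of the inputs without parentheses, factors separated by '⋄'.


t4 ⋄ t5 ⋄ t6 ⋄ t3 ⋄ t2 ⋄ t1

All parenthesizations of c agree; list the t-inputs left to right.
c(t6, t3) collapses to t6 ⋄ t3
c(t2, t1) collapses to t2 ⋄ t1
F(t5, c(t6, t3), c(t2, t1)) collapses to t5 ⋄ t6 ⋄ t3 ⋄ t2 ⋄ t1
c(t4, F(t5, c(t6, t3), c(t2, t1))) collapses to t4 ⋄ t5 ⋄ t6 ⋄ t3 ⋄ t2 ⋄ t1


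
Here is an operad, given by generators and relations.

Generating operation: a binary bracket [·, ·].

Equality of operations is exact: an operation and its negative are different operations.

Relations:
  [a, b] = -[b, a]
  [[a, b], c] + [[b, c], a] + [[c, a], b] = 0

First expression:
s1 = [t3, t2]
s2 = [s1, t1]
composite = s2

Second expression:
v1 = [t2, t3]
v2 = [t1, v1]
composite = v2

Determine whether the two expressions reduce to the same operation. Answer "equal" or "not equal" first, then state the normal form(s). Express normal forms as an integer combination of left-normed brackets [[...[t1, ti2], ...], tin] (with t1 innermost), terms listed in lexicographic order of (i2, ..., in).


The first expression, normalized: [[t1, t2], t3] - [[t1, t3], t2]
The second expression, normalized: [[t1, t2], t3] - [[t1, t3], t2]
Both agree, so they are equal.

equal: each reduces to [[t1, t2], t3] - [[t1, t3], t2]


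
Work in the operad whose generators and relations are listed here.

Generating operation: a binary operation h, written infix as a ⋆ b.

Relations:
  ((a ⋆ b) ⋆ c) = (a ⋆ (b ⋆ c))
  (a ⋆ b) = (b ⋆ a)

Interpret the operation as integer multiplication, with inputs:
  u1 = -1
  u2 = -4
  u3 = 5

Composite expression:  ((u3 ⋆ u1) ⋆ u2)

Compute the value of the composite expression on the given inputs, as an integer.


20

(u3 ⋆ u1) = -5
((u3 ⋆ u1) ⋆ u2) = 20


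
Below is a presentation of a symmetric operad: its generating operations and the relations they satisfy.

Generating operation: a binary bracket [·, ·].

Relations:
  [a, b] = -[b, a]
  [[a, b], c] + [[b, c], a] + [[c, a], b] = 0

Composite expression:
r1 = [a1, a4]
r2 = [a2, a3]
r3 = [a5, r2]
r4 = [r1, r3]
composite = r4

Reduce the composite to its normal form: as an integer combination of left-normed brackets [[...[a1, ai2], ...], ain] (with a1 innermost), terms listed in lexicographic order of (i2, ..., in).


-[[[[a1, a4], a2], a3], a5] + [[[[a1, a4], a3], a2], a5] + [[[[a1, a4], a5], a2], a3] - [[[[a1, a4], a5], a3], a2]

Antisymmetry and Jacobi reduce to a1-anchored left-normed brackets.
Composite bracket: [[a1, a4], [a5, [a2, a3]]]
Each bracket splits as ab - ba, giving 16 signed words (2^4 = 16).
Collect the words opening with a1:
  a1a4a2a3a5 appears with sign -1, giving the term -[[[[a1, a4], a2], a3], a5]
  a1a4a3a2a5 appears with sign +1, giving the term +[[[[a1, a4], a3], a2], a5]
  a1a4a5a2a3 appears with sign +1, giving the term +[[[[a1, a4], a5], a2], a3]
  a1a4a5a3a2 appears with sign -1, giving the term -[[[[a1, a4], a5], a3], a2]


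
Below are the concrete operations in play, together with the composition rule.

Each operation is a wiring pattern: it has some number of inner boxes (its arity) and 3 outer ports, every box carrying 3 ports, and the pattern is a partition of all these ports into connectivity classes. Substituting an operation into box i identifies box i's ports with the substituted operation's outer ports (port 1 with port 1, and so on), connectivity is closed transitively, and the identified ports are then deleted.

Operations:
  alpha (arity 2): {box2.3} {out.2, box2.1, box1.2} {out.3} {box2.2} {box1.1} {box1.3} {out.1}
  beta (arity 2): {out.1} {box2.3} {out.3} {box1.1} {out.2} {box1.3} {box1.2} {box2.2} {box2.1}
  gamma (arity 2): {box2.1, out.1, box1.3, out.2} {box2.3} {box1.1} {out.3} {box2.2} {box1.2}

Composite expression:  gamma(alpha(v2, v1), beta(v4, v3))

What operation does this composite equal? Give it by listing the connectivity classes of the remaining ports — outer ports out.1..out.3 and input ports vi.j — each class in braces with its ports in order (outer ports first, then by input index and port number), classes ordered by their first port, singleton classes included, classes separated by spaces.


{out.1, out.2} {out.3} {v1.1, v2.2} {v1.2} {v1.3} {v2.1} {v2.3} {v3.1} {v3.2} {v3.3} {v4.1} {v4.2} {v4.3}

Connectivity passes through glued gamma-boundaries; trace each wire chain.
after alpha, the pattern on (v2, v1) reads {out.1} {out.2, v1.1, v2.2} {out.3} {v1.2} {v1.3} {v2.1} {v2.3} (out.j = its outer ports)
after beta, the pattern on (v4, v3) reads {out.1} {out.2} {out.3} {v3.1} {v3.2} {v3.3} {v4.1} {v4.2} {v4.3} (out.j = its outer ports)
after gamma, the pattern on (v2, v1, v4, v3) reads {out.1, out.2} {out.3} {v1.1, v2.2} {v1.2} {v1.3} {v2.1} {v2.3} {v3.1} {v3.2} {v3.3} {v4.1} {v4.2} {v4.3} (out.j = its outer ports)


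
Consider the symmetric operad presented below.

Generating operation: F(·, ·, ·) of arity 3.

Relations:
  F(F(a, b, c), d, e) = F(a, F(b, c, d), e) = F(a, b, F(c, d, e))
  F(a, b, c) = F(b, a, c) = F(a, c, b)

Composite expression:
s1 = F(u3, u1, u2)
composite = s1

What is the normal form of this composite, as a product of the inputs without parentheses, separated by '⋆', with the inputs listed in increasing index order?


u1 ⋆ u2 ⋆ u3

Key point: F commutes, so take the u-inputs in any fixed order.
F(u3, u1, u2) collapses to u3 ⋆ u1 ⋆ u2
sorting the factors by input index: u1 ⋆ u2 ⋆ u3


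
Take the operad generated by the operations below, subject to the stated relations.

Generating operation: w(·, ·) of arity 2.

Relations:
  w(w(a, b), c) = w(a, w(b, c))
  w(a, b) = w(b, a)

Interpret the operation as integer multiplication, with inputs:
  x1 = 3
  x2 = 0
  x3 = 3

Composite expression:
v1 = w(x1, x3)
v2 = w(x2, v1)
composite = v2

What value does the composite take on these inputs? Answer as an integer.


w(x1, x3) = 9
w(x2, w(x1, x3)) = 0

0


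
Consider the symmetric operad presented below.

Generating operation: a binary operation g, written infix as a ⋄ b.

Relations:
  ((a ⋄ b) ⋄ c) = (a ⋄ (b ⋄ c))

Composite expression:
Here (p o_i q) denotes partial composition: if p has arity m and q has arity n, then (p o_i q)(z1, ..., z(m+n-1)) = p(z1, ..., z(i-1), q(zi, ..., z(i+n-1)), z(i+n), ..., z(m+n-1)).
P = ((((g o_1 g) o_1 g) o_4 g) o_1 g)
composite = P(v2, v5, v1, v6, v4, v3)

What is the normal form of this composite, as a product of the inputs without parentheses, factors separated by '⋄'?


v2 ⋄ v5 ⋄ v1 ⋄ v6 ⋄ v4 ⋄ v3

Every regrouping of g is equal, so read the v-inputs in written order.
(v2 ⋄ v5) collapses to v2 ⋄ v5
((v2 ⋄ v5) ⋄ v1) collapses to v2 ⋄ v5 ⋄ v1
(((v2 ⋄ v5) ⋄ v1) ⋄ v6) collapses to v2 ⋄ v5 ⋄ v1 ⋄ v6
(v4 ⋄ v3) collapses to v4 ⋄ v3
((((v2 ⋄ v5) ⋄ v1) ⋄ v6) ⋄ (v4 ⋄ v3)) collapses to v2 ⋄ v5 ⋄ v1 ⋄ v6 ⋄ v4 ⋄ v3


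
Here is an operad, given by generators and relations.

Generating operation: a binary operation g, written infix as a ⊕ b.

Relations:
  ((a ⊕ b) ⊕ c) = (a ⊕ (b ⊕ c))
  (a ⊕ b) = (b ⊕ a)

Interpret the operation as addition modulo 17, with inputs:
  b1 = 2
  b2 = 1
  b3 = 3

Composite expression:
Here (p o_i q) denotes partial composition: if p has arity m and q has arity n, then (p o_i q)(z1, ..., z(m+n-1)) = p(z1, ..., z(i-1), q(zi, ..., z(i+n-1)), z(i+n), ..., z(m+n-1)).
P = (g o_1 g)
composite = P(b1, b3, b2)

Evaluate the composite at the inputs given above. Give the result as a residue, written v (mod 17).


6 (mod 17)

(b1 ⊕ b3) = 5
((b1 ⊕ b3) ⊕ b2) = 6


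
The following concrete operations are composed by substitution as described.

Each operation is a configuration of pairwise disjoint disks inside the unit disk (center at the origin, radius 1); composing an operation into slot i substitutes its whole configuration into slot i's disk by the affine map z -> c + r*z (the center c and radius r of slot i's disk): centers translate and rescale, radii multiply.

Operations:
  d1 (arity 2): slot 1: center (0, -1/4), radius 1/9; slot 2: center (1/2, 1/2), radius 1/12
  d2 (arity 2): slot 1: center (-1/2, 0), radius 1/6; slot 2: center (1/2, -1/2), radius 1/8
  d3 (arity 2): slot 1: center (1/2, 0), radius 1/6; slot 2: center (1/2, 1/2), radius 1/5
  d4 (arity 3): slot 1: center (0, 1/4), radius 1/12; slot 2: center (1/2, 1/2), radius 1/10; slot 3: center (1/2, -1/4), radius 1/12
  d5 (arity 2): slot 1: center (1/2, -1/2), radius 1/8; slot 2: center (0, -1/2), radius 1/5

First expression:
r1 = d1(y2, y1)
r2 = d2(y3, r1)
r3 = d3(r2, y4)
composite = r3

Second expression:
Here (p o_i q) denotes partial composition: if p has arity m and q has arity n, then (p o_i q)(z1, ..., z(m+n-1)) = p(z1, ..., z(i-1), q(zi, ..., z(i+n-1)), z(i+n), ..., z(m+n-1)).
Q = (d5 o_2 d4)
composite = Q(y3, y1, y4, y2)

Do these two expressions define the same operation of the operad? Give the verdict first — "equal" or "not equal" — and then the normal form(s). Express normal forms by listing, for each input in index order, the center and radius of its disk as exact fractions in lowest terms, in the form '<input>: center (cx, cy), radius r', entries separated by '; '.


The first expression reduces to y1: center (19/32, -7/96), radius 1/576; y2: center (7/12, -17/192), radius 1/432; y3: center (5/12, 0), radius 1/36; y4: center (1/2, 1/2), radius 1/5
The second expression reduces to y1: center (0, -9/20), radius 1/60; y2: center (1/10, -11/20), radius 1/60; y3: center (1/2, -1/2), radius 1/8; y4: center (1/10, -2/5), radius 1/50
They disagree, so not equal.

not equal — first y1: center (19/32, -7/96), radius 1/576; y2: center (7/12, -17/192), radius 1/432; y3: center (5/12, 0), radius 1/36; y4: center (1/2, 1/2), radius 1/5, second y1: center (0, -9/20), radius 1/60; y2: center (1/10, -11/20), radius 1/60; y3: center (1/2, -1/2), radius 1/8; y4: center (1/10, -2/5), radius 1/50


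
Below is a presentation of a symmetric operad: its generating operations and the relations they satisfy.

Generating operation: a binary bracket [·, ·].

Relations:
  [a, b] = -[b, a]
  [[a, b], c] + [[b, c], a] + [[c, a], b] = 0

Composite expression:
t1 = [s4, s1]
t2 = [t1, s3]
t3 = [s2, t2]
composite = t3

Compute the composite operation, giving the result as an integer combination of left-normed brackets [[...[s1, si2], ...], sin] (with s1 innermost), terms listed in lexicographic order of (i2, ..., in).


[[[s1, s4], s3], s2]

In the tensor algebra, words opening s1 carry the s1-anchored form.
Composite bracket: [s2, [[s4, s1], s3]]
Expanding via [a, b] = ab - ba: 8 signed words (2^3 = 8).
Coefficients come from the s1-initial words:
  from s1s4s3s2, sign +1: term +[[[s1, s4], s3], s2]


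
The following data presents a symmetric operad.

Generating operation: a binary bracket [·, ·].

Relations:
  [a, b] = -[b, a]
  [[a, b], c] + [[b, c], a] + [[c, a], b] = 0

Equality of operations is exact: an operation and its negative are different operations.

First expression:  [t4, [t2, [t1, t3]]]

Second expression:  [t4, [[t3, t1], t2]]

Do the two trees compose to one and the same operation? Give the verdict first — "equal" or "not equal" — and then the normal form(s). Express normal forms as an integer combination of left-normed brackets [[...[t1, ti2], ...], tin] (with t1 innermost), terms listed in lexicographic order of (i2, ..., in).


equal; both compose to [[[t1, t3], t2], t4]

The first expression, normalized: [[[t1, t3], t2], t4]
The second expression, normalized: [[[t1, t3], t2], t4]
Identical normal forms: equal.


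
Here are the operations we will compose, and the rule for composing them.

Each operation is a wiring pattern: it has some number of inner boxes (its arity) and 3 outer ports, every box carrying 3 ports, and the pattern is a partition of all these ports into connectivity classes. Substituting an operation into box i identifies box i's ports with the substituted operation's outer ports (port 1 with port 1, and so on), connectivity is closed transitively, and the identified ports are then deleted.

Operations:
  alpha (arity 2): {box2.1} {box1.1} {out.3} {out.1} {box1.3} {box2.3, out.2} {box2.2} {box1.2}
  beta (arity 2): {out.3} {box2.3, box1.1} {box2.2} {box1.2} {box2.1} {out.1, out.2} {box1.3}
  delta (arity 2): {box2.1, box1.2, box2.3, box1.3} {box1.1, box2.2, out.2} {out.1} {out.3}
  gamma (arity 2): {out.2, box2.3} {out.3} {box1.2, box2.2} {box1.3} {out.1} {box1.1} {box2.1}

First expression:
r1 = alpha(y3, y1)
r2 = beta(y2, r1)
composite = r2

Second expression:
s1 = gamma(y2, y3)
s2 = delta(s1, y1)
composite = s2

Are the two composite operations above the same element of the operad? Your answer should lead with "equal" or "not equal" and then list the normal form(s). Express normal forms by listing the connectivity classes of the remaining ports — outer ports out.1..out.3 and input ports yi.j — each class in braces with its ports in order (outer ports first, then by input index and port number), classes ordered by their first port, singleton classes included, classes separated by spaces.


not equal; the first gives {out.1, out.2} {out.3} {y1.1} {y1.2} {y1.3} {y2.1} {y2.2} {y2.3} {y3.1} {y3.2} {y3.3} and the second {out.1} {out.2, y1.2} {out.3} {y1.1, y1.3, y3.3} {y2.1} {y2.2, y3.2} {y2.3} {y3.1}

Reducing the first expression gives {out.1, out.2} {out.3} {y1.1} {y1.2} {y1.3} {y2.1} {y2.2} {y2.3} {y3.1} {y3.2} {y3.3}
Reducing the second expression gives {out.1} {out.2, y1.2} {out.3} {y1.1, y1.3, y3.3} {y2.1} {y2.2, y3.2} {y2.3} {y3.1}
The normal forms differ: not equal.


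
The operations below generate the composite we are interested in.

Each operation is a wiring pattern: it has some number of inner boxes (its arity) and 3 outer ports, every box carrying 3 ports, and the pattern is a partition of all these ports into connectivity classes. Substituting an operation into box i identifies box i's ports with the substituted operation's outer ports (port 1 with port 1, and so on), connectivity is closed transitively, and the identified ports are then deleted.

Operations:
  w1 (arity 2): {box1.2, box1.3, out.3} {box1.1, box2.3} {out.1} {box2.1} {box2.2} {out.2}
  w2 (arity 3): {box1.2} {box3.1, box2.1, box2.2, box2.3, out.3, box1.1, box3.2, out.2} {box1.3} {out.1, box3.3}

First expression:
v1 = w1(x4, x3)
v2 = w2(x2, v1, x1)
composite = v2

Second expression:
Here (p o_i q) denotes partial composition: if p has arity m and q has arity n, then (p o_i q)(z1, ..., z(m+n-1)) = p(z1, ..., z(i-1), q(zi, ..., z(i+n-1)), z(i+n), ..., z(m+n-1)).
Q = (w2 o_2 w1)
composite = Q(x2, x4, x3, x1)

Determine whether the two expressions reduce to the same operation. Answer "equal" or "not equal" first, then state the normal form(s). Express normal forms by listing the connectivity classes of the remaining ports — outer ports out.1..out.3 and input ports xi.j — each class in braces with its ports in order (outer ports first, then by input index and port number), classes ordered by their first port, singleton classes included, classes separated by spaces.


equal: each reduces to {out.1, x1.3} {out.2, out.3, x1.1, x1.2, x2.1, x4.2, x4.3} {x2.2} {x2.3} {x3.1} {x3.2} {x3.3, x4.1}

The first expression, normalized: {out.1, x1.3} {out.2, out.3, x1.1, x1.2, x2.1, x4.2, x4.3} {x2.2} {x2.3} {x3.1} {x3.2} {x3.3, x4.1}
The second expression, normalized: {out.1, x1.3} {out.2, out.3, x1.1, x1.2, x2.1, x4.2, x4.3} {x2.2} {x2.3} {x3.1} {x3.2} {x3.3, x4.1}
Both agree, so they are equal.


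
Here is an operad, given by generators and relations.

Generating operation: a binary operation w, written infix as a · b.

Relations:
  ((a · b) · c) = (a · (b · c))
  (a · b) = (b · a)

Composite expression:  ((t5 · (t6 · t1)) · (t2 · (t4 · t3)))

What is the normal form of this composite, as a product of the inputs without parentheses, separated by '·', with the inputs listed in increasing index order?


t1 · t2 · t3 · t4 · t5 · t6

Shape and order are irrelevant to w; the t-input set decides.
(t6 · t1) unparenthesizes to t6 · t1
(t5 · (t6 · t1)) unparenthesizes to t5 · t6 · t1
(t4 · t3) unparenthesizes to t4 · t3
(t2 · (t4 · t3)) unparenthesizes to t2 · t4 · t3
((t5 · (t6 · t1)) · (t2 · (t4 · t3))) unparenthesizes to t5 · t6 · t1 · t2 · t4 · t3
rearranged into index order: t1 · t2 · t3 · t4 · t5 · t6


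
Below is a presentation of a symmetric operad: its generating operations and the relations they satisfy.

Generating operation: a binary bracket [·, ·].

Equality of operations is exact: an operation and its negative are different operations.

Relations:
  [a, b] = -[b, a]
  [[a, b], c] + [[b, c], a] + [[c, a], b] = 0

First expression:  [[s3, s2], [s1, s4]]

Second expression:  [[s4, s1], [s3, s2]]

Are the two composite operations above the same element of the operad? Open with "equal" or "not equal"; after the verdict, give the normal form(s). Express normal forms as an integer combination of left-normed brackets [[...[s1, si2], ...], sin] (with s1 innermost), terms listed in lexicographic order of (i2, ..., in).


Reducing the first expression gives [[[s1, s4], s2], s3] - [[[s1, s4], s3], s2]
Reducing the second expression gives [[[s1, s4], s2], s3] - [[[s1, s4], s3], s2]
Same normal form: equal.

equal; the common form is [[[s1, s4], s2], s3] - [[[s1, s4], s3], s2]


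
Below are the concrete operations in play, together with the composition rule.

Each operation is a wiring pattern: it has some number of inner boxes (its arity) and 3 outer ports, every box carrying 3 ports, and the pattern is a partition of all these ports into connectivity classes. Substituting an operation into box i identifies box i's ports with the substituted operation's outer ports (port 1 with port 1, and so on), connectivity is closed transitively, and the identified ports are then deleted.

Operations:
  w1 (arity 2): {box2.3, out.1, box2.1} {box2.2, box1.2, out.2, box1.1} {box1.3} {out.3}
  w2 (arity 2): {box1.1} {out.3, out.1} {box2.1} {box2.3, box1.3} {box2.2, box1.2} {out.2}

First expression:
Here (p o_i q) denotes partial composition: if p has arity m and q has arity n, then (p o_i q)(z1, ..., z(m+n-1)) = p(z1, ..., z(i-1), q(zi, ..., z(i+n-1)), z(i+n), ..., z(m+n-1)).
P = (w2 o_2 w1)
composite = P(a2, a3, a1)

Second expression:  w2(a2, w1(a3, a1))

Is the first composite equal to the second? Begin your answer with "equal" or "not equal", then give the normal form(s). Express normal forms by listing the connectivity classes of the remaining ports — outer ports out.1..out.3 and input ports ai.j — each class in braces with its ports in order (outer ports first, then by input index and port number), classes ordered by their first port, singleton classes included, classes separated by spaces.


equal; both compose to {out.1, out.3} {out.2} {a1.1, a1.3} {a1.2, a2.2, a3.1, a3.2} {a2.1} {a2.3} {a3.3}

Normal form of the first expression: {out.1, out.3} {out.2} {a1.1, a1.3} {a1.2, a2.2, a3.1, a3.2} {a2.1} {a2.3} {a3.3}
Normal form of the second expression: {out.1, out.3} {out.2} {a1.1, a1.3} {a1.2, a2.2, a3.1, a3.2} {a2.1} {a2.3} {a3.3}
Identical normal forms: equal.


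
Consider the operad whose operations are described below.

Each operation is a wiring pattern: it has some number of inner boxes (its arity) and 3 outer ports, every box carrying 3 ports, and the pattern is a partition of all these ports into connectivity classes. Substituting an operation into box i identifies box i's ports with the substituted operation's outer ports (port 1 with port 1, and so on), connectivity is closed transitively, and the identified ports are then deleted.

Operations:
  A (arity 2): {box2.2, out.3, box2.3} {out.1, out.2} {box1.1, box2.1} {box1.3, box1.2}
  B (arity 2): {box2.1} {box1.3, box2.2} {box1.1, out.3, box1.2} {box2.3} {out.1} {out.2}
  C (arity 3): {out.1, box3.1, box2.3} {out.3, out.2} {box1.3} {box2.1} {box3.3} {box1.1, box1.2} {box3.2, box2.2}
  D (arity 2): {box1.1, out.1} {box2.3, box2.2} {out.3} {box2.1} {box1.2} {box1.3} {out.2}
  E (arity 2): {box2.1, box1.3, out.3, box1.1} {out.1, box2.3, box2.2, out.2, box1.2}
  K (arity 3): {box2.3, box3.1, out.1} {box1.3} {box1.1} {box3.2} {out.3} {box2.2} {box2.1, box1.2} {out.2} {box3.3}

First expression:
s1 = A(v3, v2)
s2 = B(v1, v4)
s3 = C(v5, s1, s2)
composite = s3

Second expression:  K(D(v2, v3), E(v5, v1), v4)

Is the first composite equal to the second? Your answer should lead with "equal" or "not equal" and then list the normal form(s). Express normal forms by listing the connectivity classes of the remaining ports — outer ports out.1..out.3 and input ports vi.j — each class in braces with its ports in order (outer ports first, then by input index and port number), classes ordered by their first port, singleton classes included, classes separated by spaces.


The first expression, normalized: {out.1, v2.2, v2.3} {out.2, out.3} {v1.1, v1.2} {v1.3, v4.2} {v2.1, v3.1} {v3.2, v3.3} {v4.1} {v4.3} {v5.1, v5.2} {v5.3}
The second expression, normalized: {out.1, v1.1, v4.1, v5.1, v5.3} {out.2} {out.3} {v1.2, v1.3, v5.2} {v2.1} {v2.2} {v2.3} {v3.1} {v3.2, v3.3} {v4.2} {v4.3}
The normal forms differ: not equal.

not equal: they reduce to {out.1, v2.2, v2.3} {out.2, out.3} {v1.1, v1.2} {v1.3, v4.2} {v2.1, v3.1} {v3.2, v3.3} {v4.1} {v4.3} {v5.1, v5.2} {v5.3} and {out.1, v1.1, v4.1, v5.1, v5.3} {out.2} {out.3} {v1.2, v1.3, v5.2} {v2.1} {v2.2} {v2.3} {v3.1} {v3.2, v3.3} {v4.2} {v4.3}


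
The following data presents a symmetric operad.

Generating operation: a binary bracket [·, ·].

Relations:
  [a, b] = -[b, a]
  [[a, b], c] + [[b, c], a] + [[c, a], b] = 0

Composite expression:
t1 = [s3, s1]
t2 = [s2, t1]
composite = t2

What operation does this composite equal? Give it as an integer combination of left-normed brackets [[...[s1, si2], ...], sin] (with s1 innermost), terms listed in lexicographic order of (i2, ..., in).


[[s1, s3], s2]

Left-normed coefficients sit on the s1-initial expansion words.
Composite bracket: [s2, [s3, s1]]
Expanding via [a, b] = ab - ba: 4 signed words (2^2 = 4).
The s1-initial words carry the normal form:
  sign of s1s3s2 is +1, so it contributes +[[s1, s3], s2]


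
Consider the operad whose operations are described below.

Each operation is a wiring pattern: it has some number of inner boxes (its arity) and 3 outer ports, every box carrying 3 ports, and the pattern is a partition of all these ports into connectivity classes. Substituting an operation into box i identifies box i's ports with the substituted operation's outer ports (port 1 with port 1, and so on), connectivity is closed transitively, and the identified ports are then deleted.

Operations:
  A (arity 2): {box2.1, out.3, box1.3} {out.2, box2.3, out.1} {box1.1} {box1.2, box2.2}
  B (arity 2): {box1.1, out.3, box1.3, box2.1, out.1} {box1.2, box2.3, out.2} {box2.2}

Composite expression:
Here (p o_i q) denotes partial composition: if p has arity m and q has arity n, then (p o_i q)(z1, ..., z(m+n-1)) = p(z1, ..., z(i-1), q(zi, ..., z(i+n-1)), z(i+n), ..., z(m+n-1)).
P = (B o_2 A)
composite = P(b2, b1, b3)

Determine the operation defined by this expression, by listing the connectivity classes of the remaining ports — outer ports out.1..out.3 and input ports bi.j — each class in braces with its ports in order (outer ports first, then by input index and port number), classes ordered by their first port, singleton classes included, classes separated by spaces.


{out.1, out.3, b2.1, b2.3, b3.3} {out.2, b1.3, b2.2, b3.1} {b1.1} {b1.2, b3.2}

Two ports join when wires chain via B-identified ports.
composing A on (b1, b3), with out.j its own outer ports: {out.1, out.2, b3.3} {out.3, b1.3, b3.1} {b1.1} {b1.2, b3.2}
composing B on (b2, b1, b3), with out.j its own outer ports: {out.1, out.3, b2.1, b2.3, b3.3} {out.2, b1.3, b2.2, b3.1} {b1.1} {b1.2, b3.2}


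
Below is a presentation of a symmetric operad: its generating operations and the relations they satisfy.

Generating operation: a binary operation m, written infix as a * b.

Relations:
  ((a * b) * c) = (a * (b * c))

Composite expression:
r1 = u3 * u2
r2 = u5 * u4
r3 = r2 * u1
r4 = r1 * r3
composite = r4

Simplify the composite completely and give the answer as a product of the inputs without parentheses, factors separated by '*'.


Under associativity of m, the answer is the u's in reading order.
(u3 * u2) flattens to u3 * u2
(u5 * u4) flattens to u5 * u4
((u5 * u4) * u1) flattens to u5 * u4 * u1
((u3 * u2) * ((u5 * u4) * u1)) flattens to u3 * u2 * u5 * u4 * u1

u3 * u2 * u5 * u4 * u1


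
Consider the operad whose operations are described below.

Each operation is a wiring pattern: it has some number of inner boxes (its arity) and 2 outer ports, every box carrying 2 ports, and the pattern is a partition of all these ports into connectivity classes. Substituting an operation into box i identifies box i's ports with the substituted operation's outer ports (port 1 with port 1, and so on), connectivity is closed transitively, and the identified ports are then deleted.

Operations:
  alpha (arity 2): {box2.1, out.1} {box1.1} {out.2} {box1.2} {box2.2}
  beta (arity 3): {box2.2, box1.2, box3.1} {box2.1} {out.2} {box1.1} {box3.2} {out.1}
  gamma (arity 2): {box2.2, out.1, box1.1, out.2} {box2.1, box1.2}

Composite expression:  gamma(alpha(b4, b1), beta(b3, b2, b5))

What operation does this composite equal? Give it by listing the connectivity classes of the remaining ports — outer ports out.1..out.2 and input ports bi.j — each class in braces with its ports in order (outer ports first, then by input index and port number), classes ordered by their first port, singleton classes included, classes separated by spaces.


Treat the ports identified at gamma as solder joints: merge, then drop.
the subtree at alpha composes to {out.1, b1.1} {out.2} {b1.2} {b4.1} {b4.2} on (b4, b1); out.j = own outer ports
the subtree at beta composes to {out.1} {out.2} {b2.1} {b2.2, b3.2, b5.1} {b3.1} {b5.2} on (b3, b2, b5); out.j = own outer ports
the subtree at gamma composes to {out.1, out.2, b1.1} {b1.2} {b2.1} {b2.2, b3.2, b5.1} {b3.1} {b4.1} {b4.2} {b5.2} on (b4, b1, b3, b2, b5); out.j = own outer ports

{out.1, out.2, b1.1} {b1.2} {b2.1} {b2.2, b3.2, b5.1} {b3.1} {b4.1} {b4.2} {b5.2}


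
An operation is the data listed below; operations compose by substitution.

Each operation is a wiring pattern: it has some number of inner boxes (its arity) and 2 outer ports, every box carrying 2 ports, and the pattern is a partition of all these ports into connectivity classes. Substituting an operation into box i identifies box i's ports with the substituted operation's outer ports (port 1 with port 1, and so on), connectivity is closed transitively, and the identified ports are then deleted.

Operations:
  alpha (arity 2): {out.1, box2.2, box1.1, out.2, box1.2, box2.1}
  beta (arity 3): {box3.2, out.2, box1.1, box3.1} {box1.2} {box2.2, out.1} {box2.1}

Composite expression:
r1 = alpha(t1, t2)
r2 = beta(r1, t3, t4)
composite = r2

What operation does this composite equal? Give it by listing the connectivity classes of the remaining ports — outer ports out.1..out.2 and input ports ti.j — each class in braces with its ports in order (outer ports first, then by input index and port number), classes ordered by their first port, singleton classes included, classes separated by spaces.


Two ports join when wires chain via beta-identified ports.
alpha over (t1, t2) gives {out.1, out.2, t1.1, t1.2, t2.1, t2.2}, out.j being that stage's outer ports
beta over (t1, t2, t3, t4) gives {out.1, t3.2} {out.2, t1.1, t1.2, t2.1, t2.2, t4.1, t4.2} {t3.1}, out.j being that stage's outer ports

{out.1, t3.2} {out.2, t1.1, t1.2, t2.1, t2.2, t4.1, t4.2} {t3.1}


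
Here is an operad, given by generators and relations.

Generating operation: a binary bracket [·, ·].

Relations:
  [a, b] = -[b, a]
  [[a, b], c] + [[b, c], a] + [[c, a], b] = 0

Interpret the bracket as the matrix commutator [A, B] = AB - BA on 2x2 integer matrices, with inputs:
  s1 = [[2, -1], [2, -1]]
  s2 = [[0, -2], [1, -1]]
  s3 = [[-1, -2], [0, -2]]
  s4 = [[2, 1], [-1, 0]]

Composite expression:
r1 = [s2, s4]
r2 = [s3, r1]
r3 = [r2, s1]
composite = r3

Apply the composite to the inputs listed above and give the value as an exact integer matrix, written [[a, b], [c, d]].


[s2, s4] = [[1, 5], [3, -1]]
[s3, [s2, s4]] = [[-6, 9], [-3, 6]]
[[s3, [s2, s4]], s1] = [[15, -15], [15, -15]]

[[15, -15], [15, -15]]


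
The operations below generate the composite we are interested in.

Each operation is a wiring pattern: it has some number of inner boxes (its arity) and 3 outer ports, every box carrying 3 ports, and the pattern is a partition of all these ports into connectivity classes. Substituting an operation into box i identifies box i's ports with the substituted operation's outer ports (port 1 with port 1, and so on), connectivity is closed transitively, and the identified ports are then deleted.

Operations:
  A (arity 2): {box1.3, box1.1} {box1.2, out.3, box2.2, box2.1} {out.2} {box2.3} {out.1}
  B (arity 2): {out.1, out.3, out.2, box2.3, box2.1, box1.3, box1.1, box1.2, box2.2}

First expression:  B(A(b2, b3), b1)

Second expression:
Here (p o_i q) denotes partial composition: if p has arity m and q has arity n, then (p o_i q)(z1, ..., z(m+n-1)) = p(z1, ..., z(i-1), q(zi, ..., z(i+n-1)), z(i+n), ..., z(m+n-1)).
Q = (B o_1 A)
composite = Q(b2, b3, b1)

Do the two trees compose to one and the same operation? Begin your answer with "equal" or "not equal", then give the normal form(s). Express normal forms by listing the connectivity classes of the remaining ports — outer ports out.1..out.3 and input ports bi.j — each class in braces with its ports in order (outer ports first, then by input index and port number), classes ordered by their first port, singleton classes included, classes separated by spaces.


equal: each reduces to {out.1, out.2, out.3, b1.1, b1.2, b1.3, b2.2, b3.1, b3.2} {b2.1, b2.3} {b3.3}

Normal form of the first expression: {out.1, out.2, out.3, b1.1, b1.2, b1.3, b2.2, b3.1, b3.2} {b2.1, b2.3} {b3.3}
Normal form of the second expression: {out.1, out.2, out.3, b1.1, b1.2, b1.3, b2.2, b3.1, b3.2} {b2.1, b2.3} {b3.3}
Same normal form: equal.


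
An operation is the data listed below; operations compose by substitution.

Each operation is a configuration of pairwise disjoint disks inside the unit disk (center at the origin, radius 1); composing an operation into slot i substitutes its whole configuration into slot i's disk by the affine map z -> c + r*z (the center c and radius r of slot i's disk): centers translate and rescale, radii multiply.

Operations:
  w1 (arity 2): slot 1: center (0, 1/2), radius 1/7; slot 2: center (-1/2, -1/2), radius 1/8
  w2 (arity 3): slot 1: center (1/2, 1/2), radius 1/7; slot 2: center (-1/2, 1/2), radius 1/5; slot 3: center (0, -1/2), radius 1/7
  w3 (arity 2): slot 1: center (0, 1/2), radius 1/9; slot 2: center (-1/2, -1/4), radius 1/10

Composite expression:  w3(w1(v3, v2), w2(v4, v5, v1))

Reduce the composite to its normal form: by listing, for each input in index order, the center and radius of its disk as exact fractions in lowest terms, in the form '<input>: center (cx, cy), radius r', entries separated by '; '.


v1: center (-1/2, -3/10), radius 1/70; v2: center (-1/18, 4/9), radius 1/72; v3: center (0, 5/9), radius 1/63; v4: center (-9/20, -1/5), radius 1/70; v5: center (-11/20, -1/5), radius 1/50

Below w3, radii multiply path by path; the v-disk centers shift.
input v3: applying the 2 nested substitutions gives center (0, 5/9), radius 1/63
input v2: applying the 2 nested substitutions gives center (-1/18, 4/9), radius 1/72
input v4: applying the 2 nested substitutions gives center (-9/20, -1/5), radius 1/70
input v5: applying the 2 nested substitutions gives center (-11/20, -1/5), radius 1/50
input v1: applying the 2 nested substitutions gives center (-1/2, -3/10), radius 1/70


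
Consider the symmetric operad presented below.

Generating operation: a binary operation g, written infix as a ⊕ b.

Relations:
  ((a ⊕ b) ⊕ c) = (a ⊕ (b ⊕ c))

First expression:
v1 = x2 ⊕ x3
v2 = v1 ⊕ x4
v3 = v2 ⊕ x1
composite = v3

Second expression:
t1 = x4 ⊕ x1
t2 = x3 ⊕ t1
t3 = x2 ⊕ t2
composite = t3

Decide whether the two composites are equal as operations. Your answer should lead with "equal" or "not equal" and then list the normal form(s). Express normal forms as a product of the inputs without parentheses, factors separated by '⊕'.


equal — both sides give x2 ⊕ x3 ⊕ x4 ⊕ x1

In normal form, the first expression is x2 ⊕ x3 ⊕ x4 ⊕ x1
In normal form, the second expression is x2 ⊕ x3 ⊕ x4 ⊕ x1
Identical normal forms: equal.


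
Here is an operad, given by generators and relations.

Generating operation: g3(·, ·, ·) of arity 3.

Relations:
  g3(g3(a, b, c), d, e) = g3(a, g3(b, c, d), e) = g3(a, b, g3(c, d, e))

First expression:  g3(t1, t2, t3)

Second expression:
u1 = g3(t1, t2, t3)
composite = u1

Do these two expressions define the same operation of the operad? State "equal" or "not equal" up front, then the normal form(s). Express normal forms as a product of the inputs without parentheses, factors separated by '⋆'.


equal: each reduces to t1 ⋆ t2 ⋆ t3

The first expression reduces to t1 ⋆ t2 ⋆ t3
The second expression reduces to t1 ⋆ t2 ⋆ t3
Identical normal forms: equal.


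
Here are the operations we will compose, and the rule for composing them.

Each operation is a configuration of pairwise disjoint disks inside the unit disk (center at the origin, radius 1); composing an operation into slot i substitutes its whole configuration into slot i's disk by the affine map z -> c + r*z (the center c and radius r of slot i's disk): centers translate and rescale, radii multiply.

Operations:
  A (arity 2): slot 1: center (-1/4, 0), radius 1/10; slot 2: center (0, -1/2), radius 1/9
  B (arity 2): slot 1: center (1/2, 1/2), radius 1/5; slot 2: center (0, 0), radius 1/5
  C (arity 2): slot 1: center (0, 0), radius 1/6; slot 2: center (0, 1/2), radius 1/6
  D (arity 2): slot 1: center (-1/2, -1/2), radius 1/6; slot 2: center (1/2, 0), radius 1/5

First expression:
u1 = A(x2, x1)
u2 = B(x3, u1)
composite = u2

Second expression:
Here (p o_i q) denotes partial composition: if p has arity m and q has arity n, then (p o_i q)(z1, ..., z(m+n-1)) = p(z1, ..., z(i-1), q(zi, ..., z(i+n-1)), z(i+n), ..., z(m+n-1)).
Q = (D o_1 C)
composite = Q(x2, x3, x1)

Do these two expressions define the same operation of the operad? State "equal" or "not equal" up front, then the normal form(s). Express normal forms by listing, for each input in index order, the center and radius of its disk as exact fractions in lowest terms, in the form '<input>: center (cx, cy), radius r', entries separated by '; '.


Normal form of the first expression: x1: center (0, -1/10), radius 1/45; x2: center (-1/20, 0), radius 1/50; x3: center (1/2, 1/2), radius 1/5
Normal form of the second expression: x1: center (1/2, 0), radius 1/5; x2: center (-1/2, -1/2), radius 1/36; x3: center (-1/2, -5/12), radius 1/36
No match — not equal.

not equal; first: x1: center (0, -1/10), radius 1/45; x2: center (-1/20, 0), radius 1/50; x3: center (1/2, 1/2), radius 1/5; second: x1: center (1/2, 0), radius 1/5; x2: center (-1/2, -1/2), radius 1/36; x3: center (-1/2, -5/12), radius 1/36


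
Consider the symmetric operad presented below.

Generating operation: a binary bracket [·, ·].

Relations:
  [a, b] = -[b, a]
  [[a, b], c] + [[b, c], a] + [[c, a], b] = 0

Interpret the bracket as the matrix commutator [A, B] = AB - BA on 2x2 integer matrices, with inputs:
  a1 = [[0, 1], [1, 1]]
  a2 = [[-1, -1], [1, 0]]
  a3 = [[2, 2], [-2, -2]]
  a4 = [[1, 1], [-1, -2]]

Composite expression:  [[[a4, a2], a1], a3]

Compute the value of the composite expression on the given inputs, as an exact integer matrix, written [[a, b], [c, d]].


[a4, a2] = [[0, -2], [-2, 0]]
[[a4, a2], a1] = [[0, -2], [2, 0]]
[[[a4, a2], a1], a3] = [[0, 8], [8, 0]]

[[0, 8], [8, 0]]


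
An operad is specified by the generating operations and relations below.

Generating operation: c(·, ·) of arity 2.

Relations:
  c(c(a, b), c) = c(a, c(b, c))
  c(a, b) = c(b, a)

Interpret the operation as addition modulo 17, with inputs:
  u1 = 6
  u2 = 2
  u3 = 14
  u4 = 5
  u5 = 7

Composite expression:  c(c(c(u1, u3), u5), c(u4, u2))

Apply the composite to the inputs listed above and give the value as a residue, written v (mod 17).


0 (mod 17)

c(u1, u3) = 3
c(c(u1, u3), u5) = 10
c(u4, u2) = 7
c(c(c(u1, u3), u5), c(u4, u2)) = 0


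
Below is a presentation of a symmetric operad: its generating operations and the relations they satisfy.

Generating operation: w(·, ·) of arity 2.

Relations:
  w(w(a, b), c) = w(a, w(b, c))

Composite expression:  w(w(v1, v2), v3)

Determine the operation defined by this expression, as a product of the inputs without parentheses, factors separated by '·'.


v1 · v2 · v3

Key point: w is associative — brackets drop, the v-order remains.
w(v1, v2) linearizes to v1 · v2
w(w(v1, v2), v3) linearizes to v1 · v2 · v3


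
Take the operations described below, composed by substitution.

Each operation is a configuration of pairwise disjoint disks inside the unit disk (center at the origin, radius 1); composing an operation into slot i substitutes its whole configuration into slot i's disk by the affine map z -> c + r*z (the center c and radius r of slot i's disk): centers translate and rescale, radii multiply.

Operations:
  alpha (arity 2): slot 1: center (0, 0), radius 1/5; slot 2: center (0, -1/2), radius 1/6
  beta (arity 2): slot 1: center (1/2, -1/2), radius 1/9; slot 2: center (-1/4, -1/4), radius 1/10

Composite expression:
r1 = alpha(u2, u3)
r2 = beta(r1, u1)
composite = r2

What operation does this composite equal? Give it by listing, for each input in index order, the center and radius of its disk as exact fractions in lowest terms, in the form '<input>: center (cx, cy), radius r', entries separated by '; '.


u1: center (-1/4, -1/4), radius 1/10; u2: center (1/2, -1/2), radius 1/45; u3: center (1/2, -5/9), radius 1/54


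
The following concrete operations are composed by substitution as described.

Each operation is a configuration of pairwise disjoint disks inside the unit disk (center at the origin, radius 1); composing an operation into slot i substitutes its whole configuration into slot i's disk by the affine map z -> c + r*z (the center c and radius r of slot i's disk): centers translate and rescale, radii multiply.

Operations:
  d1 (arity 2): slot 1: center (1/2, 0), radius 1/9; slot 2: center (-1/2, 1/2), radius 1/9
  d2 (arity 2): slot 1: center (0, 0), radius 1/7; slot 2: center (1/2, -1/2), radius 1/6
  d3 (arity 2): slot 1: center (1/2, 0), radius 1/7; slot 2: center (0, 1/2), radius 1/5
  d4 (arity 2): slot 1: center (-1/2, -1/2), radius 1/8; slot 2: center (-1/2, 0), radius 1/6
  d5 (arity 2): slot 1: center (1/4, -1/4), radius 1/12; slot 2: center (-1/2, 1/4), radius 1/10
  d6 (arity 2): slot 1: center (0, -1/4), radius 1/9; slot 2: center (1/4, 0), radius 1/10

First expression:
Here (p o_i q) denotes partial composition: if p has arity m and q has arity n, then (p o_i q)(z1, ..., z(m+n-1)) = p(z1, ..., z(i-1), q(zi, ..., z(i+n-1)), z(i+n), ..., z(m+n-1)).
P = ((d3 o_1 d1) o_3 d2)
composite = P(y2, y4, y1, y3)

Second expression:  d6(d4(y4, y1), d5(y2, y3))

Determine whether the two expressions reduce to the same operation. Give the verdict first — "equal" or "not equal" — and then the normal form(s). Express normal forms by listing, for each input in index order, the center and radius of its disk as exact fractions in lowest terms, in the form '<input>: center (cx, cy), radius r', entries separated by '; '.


not equal — first y1: center (0, 1/2), radius 1/35; y2: center (4/7, 0), radius 1/63; y3: center (1/10, 2/5), radius 1/30; y4: center (3/7, 1/14), radius 1/63, second y1: center (-1/18, -1/4), radius 1/54; y2: center (11/40, -1/40), radius 1/120; y3: center (1/5, 1/40), radius 1/100; y4: center (-1/18, -11/36), radius 1/72

The first composite normalizes to y1: center (0, 1/2), radius 1/35; y2: center (4/7, 0), radius 1/63; y3: center (1/10, 2/5), radius 1/30; y4: center (3/7, 1/14), radius 1/63
The second composite normalizes to y1: center (-1/18, -1/4), radius 1/54; y2: center (11/40, -1/40), radius 1/120; y3: center (1/5, 1/40), radius 1/100; y4: center (-1/18, -11/36), radius 1/72
No match — not equal.
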